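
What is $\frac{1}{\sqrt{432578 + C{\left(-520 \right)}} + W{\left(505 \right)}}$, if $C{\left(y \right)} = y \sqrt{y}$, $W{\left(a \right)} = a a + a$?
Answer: $\frac{1}{255530 + \sqrt{2} \sqrt{216289 - 520 i \sqrt{130}}} \approx 3.9034 \cdot 10^{-6} + 1.4 \cdot 10^{-10} i$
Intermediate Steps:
$W{\left(a \right)} = a + a^{2}$ ($W{\left(a \right)} = a^{2} + a = a + a^{2}$)
$C{\left(y \right)} = y^{\frac{3}{2}}$
$\frac{1}{\sqrt{432578 + C{\left(-520 \right)}} + W{\left(505 \right)}} = \frac{1}{\sqrt{432578 + \left(-520\right)^{\frac{3}{2}}} + 505 \left(1 + 505\right)} = \frac{1}{\sqrt{432578 - 1040 i \sqrt{130}} + 505 \cdot 506} = \frac{1}{\sqrt{432578 - 1040 i \sqrt{130}} + 255530} = \frac{1}{255530 + \sqrt{432578 - 1040 i \sqrt{130}}}$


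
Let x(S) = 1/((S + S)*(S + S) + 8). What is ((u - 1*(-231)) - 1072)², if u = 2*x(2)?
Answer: 101828281/144 ≈ 7.0714e+5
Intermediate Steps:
x(S) = 1/(8 + 4*S²) (x(S) = 1/((2*S)*(2*S) + 8) = 1/(4*S² + 8) = 1/(8 + 4*S²))
u = 1/12 (u = 2*(1/(4*(2 + 2²))) = 2*(1/(4*(2 + 4))) = 2*((¼)/6) = 2*((¼)*(⅙)) = 2*(1/24) = 1/12 ≈ 0.083333)
((u - 1*(-231)) - 1072)² = ((1/12 - 1*(-231)) - 1072)² = ((1/12 + 231) - 1072)² = (2773/12 - 1072)² = (-10091/12)² = 101828281/144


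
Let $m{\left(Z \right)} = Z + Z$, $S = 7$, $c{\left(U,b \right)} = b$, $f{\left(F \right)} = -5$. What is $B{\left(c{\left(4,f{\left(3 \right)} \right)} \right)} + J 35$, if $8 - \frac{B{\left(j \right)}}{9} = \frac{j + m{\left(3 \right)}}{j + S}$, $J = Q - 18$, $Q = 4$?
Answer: $- \frac{845}{2} \approx -422.5$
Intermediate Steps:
$m{\left(Z \right)} = 2 Z$
$J = -14$ ($J = 4 - 18 = -14$)
$B{\left(j \right)} = 72 - \frac{9 \left(6 + j\right)}{7 + j}$ ($B{\left(j \right)} = 72 - 9 \frac{j + 2 \cdot 3}{j + 7} = 72 - 9 \frac{j + 6}{7 + j} = 72 - 9 \frac{6 + j}{7 + j} = 72 - \frac{9 \left(6 + j\right)}{7 + j}$)
$B{\left(c{\left(4,f{\left(3 \right)} \right)} \right)} + J 35 = \frac{9 \left(50 + 7 \left(-5\right)\right)}{7 - 5} - 490 = \frac{9 \left(50 - 35\right)}{2} - 490 = 9 \cdot \frac{1}{2} \cdot 15 - 490 = \frac{135}{2} - 490 = - \frac{845}{2}$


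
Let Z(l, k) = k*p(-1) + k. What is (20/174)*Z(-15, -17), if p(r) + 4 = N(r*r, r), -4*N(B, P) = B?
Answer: 1105/174 ≈ 6.3506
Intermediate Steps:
N(B, P) = -B/4
p(r) = -4 - r**2/4 (p(r) = -4 - r*r/4 = -4 - r**2/4)
Z(l, k) = -13*k/4 (Z(l, k) = k*(-4 - 1/4*(-1)**2) + k = k*(-4 - 1/4*1) + k = k*(-4 - 1/4) + k = k*(-17/4) + k = -17*k/4 + k = -13*k/4)
(20/174)*Z(-15, -17) = (20/174)*(-13/4*(-17)) = (20*(1/174))*(221/4) = (10/87)*(221/4) = 1105/174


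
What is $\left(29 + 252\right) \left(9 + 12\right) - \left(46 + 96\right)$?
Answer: $5759$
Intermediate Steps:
$\left(29 + 252\right) \left(9 + 12\right) - \left(46 + 96\right) = 281 \cdot 21 - 142 = 5901 - 142 = 5759$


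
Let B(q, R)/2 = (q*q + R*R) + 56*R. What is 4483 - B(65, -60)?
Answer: -4447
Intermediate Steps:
B(q, R) = 2*R² + 2*q² + 112*R (B(q, R) = 2*((q*q + R*R) + 56*R) = 2*((q² + R²) + 56*R) = 2*((R² + q²) + 56*R) = 2*(R² + q² + 56*R) = 2*R² + 2*q² + 112*R)
4483 - B(65, -60) = 4483 - (2*(-60)² + 2*65² + 112*(-60)) = 4483 - (2*3600 + 2*4225 - 6720) = 4483 - (7200 + 8450 - 6720) = 4483 - 1*8930 = 4483 - 8930 = -4447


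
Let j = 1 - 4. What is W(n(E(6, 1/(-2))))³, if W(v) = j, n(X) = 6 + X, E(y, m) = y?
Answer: -27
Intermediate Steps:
j = -3
W(v) = -3
W(n(E(6, 1/(-2))))³ = (-3)³ = -27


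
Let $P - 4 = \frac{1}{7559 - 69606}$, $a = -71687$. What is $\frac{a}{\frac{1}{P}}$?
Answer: $- \frac{17791781469}{62047} \approx -2.8675 \cdot 10^{5}$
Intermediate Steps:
$P = \frac{248187}{62047}$ ($P = 4 + \frac{1}{7559 - 69606} = 4 + \frac{1}{-62047} = 4 - \frac{1}{62047} = \frac{248187}{62047} \approx 4.0$)
$\frac{a}{\frac{1}{P}} = - \frac{71687}{\frac{1}{\frac{248187}{62047}}} = - \frac{71687}{\frac{62047}{248187}} = \left(-71687\right) \frac{248187}{62047} = - \frac{17791781469}{62047}$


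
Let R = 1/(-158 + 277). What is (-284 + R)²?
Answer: 1142102025/14161 ≈ 80651.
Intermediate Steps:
R = 1/119 ≈ 0.0084034
(-284 + R)² = (-284 + 1/119)² = (-33795/119)² = 1142102025/14161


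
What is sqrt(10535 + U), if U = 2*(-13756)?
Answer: I*sqrt(16977) ≈ 130.3*I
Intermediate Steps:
U = -27512
sqrt(10535 + U) = sqrt(10535 - 27512) = sqrt(-16977) = I*sqrt(16977)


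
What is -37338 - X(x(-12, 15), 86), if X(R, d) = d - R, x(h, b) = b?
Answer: -37409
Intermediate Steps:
-37338 - X(x(-12, 15), 86) = -37338 - (86 - 1*15) = -37338 - (86 - 15) = -37338 - 1*71 = -37338 - 71 = -37409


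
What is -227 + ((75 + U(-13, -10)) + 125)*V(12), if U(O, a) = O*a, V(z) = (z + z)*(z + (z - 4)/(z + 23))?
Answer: 676363/7 ≈ 96623.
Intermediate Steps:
V(z) = 2*z*(z + (-4 + z)/(23 + z)) (V(z) = (2*z)*(z + (-4 + z)/(23 + z)) = 2*z*(z + (-4 + z)/(23 + z)))
-227 + ((75 + U(-13, -10)) + 125)*V(12) = -227 + ((75 - 13*(-10)) + 125)*(2*12*(-4 + 12**2 + 24*12)/(23 + 12)) = -227 + ((75 + 130) + 125)*(2*12*(-4 + 144 + 288)/35) = -227 + (205 + 125)*(2*12*(1/35)*428) = -227 + 330*(10272/35) = -227 + 677952/7 = 676363/7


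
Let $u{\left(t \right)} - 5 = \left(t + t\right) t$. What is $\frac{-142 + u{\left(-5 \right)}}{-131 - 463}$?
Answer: $\frac{29}{198} \approx 0.14646$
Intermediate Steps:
$u{\left(t \right)} = 5 + 2 t^{2}$ ($u{\left(t \right)} = 5 + \left(t + t\right) t = 5 + 2 t t = 5 + 2 t^{2}$)
$\frac{-142 + u{\left(-5 \right)}}{-131 - 463} = \frac{-142 + \left(5 + 2 \left(-5\right)^{2}\right)}{-131 - 463} = \frac{-142 + \left(5 + 2 \cdot 25\right)}{-594} = \left(-142 + \left(5 + 50\right)\right) \left(- \frac{1}{594}\right) = \left(-142 + 55\right) \left(- \frac{1}{594}\right) = \left(-87\right) \left(- \frac{1}{594}\right) = \frac{29}{198}$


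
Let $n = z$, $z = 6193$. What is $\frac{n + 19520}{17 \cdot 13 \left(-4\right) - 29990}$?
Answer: $- \frac{25713}{30874} \approx -0.83284$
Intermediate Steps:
$n = 6193$
$\frac{n + 19520}{17 \cdot 13 \left(-4\right) - 29990} = \frac{6193 + 19520}{17 \cdot 13 \left(-4\right) - 29990} = \frac{25713}{221 \left(-4\right) - 29990} = \frac{25713}{-884 - 29990} = \frac{25713}{-30874} = 25713 \left(- \frac{1}{30874}\right) = - \frac{25713}{30874}$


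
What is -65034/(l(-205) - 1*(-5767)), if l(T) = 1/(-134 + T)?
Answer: -11023263/977506 ≈ -11.277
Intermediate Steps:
-65034/(l(-205) - 1*(-5767)) = -65034/(1/(-134 - 205) - 1*(-5767)) = -65034/(1/(-339) + 5767) = -65034/(-1/339 + 5767) = -65034/1955012/339 = -65034*339/1955012 = -11023263/977506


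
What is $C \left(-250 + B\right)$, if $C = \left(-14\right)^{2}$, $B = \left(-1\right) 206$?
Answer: $-89376$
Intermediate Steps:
$B = -206$
$C = 196$
$C \left(-250 + B\right) = 196 \left(-250 - 206\right) = 196 \left(-456\right) = -89376$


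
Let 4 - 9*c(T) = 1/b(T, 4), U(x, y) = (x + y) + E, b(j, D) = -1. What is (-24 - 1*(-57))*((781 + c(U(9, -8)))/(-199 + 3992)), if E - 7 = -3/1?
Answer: 77374/11379 ≈ 6.7997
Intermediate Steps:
E = 4 (E = 7 - 3/1 = 7 - 3*1 = 7 - 3 = 4)
U(x, y) = 4 + x + y (U(x, y) = (x + y) + 4 = 4 + x + y)
c(T) = 5/9 (c(T) = 4/9 - ⅑/(-1) = 4/9 - ⅑*(-1) = 4/9 + ⅑ = 5/9)
(-24 - 1*(-57))*((781 + c(U(9, -8)))/(-199 + 3992)) = (-24 - 1*(-57))*((781 + 5/9)/(-199 + 3992)) = (-24 + 57)*((7034/9)/3793) = 33*((7034/9)*(1/3793)) = 33*(7034/34137) = 77374/11379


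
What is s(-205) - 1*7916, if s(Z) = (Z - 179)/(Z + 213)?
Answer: -7964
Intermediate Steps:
s(Z) = (-179 + Z)/(213 + Z)
s(-205) - 1*7916 = (-179 - 205)/(213 - 205) - 1*7916 = -384/8 - 7916 = (⅛)*(-384) - 7916 = -48 - 7916 = -7964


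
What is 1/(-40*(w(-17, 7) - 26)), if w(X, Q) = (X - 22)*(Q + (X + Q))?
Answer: -1/3640 ≈ -0.00027473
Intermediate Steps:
w(X, Q) = (-22 + X)*(X + 2*Q) (w(X, Q) = (-22 + X)*(Q + (Q + X)) = (-22 + X)*(X + 2*Q))
1/(-40*(w(-17, 7) - 26)) = 1/(-40*(((-17)**2 - 44*7 - 22*(-17) + 2*7*(-17)) - 26)) = 1/(-40*((289 - 308 + 374 - 238) - 26)) = 1/(-40*(117 - 26)) = 1/(-40*91) = 1/(-3640) = -1/3640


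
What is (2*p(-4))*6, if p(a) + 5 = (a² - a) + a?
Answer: 132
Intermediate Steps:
p(a) = -5 + a² (p(a) = -5 + ((a² - a) + a) = -5 + a²)
(2*p(-4))*6 = (2*(-5 + (-4)²))*6 = (2*(-5 + 16))*6 = (2*11)*6 = 22*6 = 132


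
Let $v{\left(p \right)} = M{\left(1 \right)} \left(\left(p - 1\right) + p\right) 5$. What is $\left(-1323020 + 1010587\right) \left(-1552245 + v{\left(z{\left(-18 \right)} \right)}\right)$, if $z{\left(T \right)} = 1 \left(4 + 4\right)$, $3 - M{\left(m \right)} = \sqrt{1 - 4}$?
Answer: $484902264660 + 23432475 i \sqrt{3} \approx 4.849 \cdot 10^{11} + 4.0586 \cdot 10^{7} i$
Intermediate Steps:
$M{\left(m \right)} = 3 - i \sqrt{3}$ ($M{\left(m \right)} = 3 - \sqrt{1 - 4} = 3 - \sqrt{-3} = 3 - i \sqrt{3}$)
$z{\left(T \right)} = 8$ ($z{\left(T \right)} = 1 \cdot 8 = 8$)
$v{\left(p \right)} = 5 \left(-1 + 2 p\right) \left(3 - i \sqrt{3}\right)$ ($v{\left(p \right)} = \left(3 - i \sqrt{3}\right) \left(\left(p - 1\right) + p\right) 5 = \left(3 - i \sqrt{3}\right) \left(\left(-1 + p\right) + p\right) 5 = \left(3 - i \sqrt{3}\right) \left(-1 + 2 p\right) 5 = \left(-1 + 2 p\right) \left(3 - i \sqrt{3}\right) 5 = 5 \left(-1 + 2 p\right) \left(3 - i \sqrt{3}\right)$)
$\left(-1323020 + 1010587\right) \left(-1552245 + v{\left(z{\left(-18 \right)} \right)}\right) = \left(-1323020 + 1010587\right) \left(-1552245 + 5 \left(-1 + 2 \cdot 8\right) \left(3 - i \sqrt{3}\right)\right) = - 312433 \left(-1552245 + 5 \left(-1 + 16\right) \left(3 - i \sqrt{3}\right)\right) = - 312433 \left(-1552245 + 5 \cdot 15 \left(3 - i \sqrt{3}\right)\right) = - 312433 \left(-1552245 + \left(225 - 75 i \sqrt{3}\right)\right) = - 312433 \left(-1552020 - 75 i \sqrt{3}\right) = 484902264660 + 23432475 i \sqrt{3}$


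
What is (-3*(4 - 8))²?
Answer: 144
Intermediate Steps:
(-3*(4 - 8))² = (-3*(-4))² = 12² = 144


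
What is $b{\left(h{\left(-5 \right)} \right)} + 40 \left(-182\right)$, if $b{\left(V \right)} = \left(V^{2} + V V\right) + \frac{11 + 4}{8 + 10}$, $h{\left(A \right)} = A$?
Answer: $- \frac{43375}{6} \approx -7229.2$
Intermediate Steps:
$b{\left(V \right)} = \frac{5}{6} + 2 V^{2}$ ($b{\left(V \right)} = \left(V^{2} + V^{2}\right) + \frac{15}{18} = 2 V^{2} + 15 \cdot \frac{1}{18} = 2 V^{2} + \frac{5}{6} = \frac{5}{6} + 2 V^{2}$)
$b{\left(h{\left(-5 \right)} \right)} + 40 \left(-182\right) = \left(\frac{5}{6} + 2 \left(-5\right)^{2}\right) + 40 \left(-182\right) = \left(\frac{5}{6} + 2 \cdot 25\right) - 7280 = \left(\frac{5}{6} + 50\right) - 7280 = \frac{305}{6} - 7280 = - \frac{43375}{6}$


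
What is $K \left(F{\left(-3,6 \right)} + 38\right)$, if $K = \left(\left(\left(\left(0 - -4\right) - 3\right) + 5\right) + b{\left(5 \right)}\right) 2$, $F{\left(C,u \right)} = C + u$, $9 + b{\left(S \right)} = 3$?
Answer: $0$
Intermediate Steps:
$b{\left(S \right)} = -6$ ($b{\left(S \right)} = -9 + 3 = -6$)
$K = 0$ ($K = \left(\left(\left(\left(0 - -4\right) - 3\right) + 5\right) - 6\right) 2 = \left(\left(\left(\left(0 + 4\right) - 3\right) + 5\right) - 6\right) 2 = \left(\left(\left(4 - 3\right) + 5\right) - 6\right) 2 = \left(\left(1 + 5\right) - 6\right) 2 = \left(6 - 6\right) 2 = 0 \cdot 2 = 0$)
$K \left(F{\left(-3,6 \right)} + 38\right) = 0 \left(\left(-3 + 6\right) + 38\right) = 0 \left(3 + 38\right) = 0 \cdot 41 = 0$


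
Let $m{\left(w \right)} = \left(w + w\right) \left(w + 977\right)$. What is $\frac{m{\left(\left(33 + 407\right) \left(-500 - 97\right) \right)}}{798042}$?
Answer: $\frac{22914714680}{133007} \approx 1.7228 \cdot 10^{5}$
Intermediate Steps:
$m{\left(w \right)} = 2 w \left(977 + w\right)$
$\frac{m{\left(\left(33 + 407\right) \left(-500 - 97\right) \right)}}{798042} = \frac{2 \left(33 + 407\right) \left(-500 - 97\right) \left(977 + \left(33 + 407\right) \left(-500 - 97\right)\right)}{798042} = 2 \cdot 440 \left(-597\right) \left(977 + 440 \left(-597\right)\right) \frac{1}{798042} = 2 \left(-262680\right) \left(977 - 262680\right) \frac{1}{798042} = 2 \left(-262680\right) \left(-261703\right) \frac{1}{798042} = 137488288080 \cdot \frac{1}{798042} = \frac{22914714680}{133007}$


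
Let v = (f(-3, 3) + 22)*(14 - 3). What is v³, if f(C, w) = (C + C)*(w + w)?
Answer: -3652264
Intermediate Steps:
f(C, w) = 4*C*w (f(C, w) = (2*C)*(2*w) = 4*C*w)
v = -154 (v = (4*(-3)*3 + 22)*(14 - 3) = (-36 + 22)*11 = -14*11 = -154)
v³ = (-154)³ = -3652264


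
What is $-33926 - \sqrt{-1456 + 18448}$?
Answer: $-33926 - 12 \sqrt{118} \approx -34056.0$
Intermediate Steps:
$-33926 - \sqrt{-1456 + 18448} = -33926 - \sqrt{16992} = -33926 - 12 \sqrt{118}$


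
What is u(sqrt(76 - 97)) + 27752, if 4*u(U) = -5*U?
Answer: 27752 - 5*I*sqrt(21)/4 ≈ 27752.0 - 5.7282*I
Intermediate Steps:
u(U) = -5*U/4 (u(U) = (-5*U)/4 = -5*U/4)
u(sqrt(76 - 97)) + 27752 = -5*sqrt(76 - 97)/4 + 27752 = -5*I*sqrt(21)/4 + 27752 = 27752 - 5*I*sqrt(21)/4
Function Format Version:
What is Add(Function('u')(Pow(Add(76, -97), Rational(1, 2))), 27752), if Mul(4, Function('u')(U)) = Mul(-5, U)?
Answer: Add(27752, Mul(Rational(-5, 4), I, Pow(21, Rational(1, 2)))) ≈ Add(27752., Mul(-5.7282, I))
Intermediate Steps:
Function('u')(U) = Mul(Rational(-5, 4), U) (Function('u')(U) = Mul(Rational(1, 4), Mul(-5, U)) = Mul(Rational(-5, 4), U))
Add(Function('u')(Pow(Add(76, -97), Rational(1, 2))), 27752) = Add(Mul(Rational(-5, 4), Pow(Add(76, -97), Rational(1, 2))), 27752) = Add(Mul(Rational(-5, 4), Pow(-21, Rational(1, 2))), 27752) = Add(Mul(Rational(-5, 4), Mul(I, Pow(21, Rational(1, 2)))), 27752) = Add(Mul(Rational(-5, 4), I, Pow(21, Rational(1, 2))), 27752) = Add(27752, Mul(Rational(-5, 4), I, Pow(21, Rational(1, 2))))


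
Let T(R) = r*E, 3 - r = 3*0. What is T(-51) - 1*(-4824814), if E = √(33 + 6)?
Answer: 4824814 + 3*√39 ≈ 4.8248e+6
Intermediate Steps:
r = 3 (r = 3 - 3*0 = 3 - 1*0 = 3 + 0 = 3)
E = √39 ≈ 6.2450
T(R) = 3*√39
T(-51) - 1*(-4824814) = 3*√39 - 1*(-4824814) = 3*√39 + 4824814 = 4824814 + 3*√39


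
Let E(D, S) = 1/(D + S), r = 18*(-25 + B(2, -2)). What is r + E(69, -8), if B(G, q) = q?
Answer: -29645/61 ≈ -485.98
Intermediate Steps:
r = -486 (r = 18*(-25 - 2) = 18*(-27) = -486)
r + E(69, -8) = -486 + 1/(69 - 8) = -486 + 1/61 = -29645/61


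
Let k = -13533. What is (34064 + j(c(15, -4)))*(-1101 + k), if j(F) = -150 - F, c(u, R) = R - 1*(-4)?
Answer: -496297476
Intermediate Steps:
c(u, R) = 4 + R (c(u, R) = R + 4 = 4 + R)
(34064 + j(c(15, -4)))*(-1101 + k) = (34064 + (-150 - (4 - 4)))*(-1101 - 13533) = (34064 + (-150 - 1*0))*(-14634) = (34064 + (-150 + 0))*(-14634) = (34064 - 150)*(-14634) = 33914*(-14634) = -496297476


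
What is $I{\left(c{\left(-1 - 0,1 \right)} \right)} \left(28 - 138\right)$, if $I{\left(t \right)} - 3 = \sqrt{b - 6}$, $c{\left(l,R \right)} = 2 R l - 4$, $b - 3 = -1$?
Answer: $-330 - 220 i \approx -330.0 - 220.0 i$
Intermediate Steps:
$b = 2$ ($b = 3 - 1 = 2$)
$c{\left(l,R \right)} = -4 + 2 R l$ ($c{\left(l,R \right)} = 2 R l - 4 = -4 + 2 R l$)
$I{\left(t \right)} = 3 + 2 i$ ($I{\left(t \right)} = 3 + \sqrt{2 - 6} = 3 + \sqrt{-4} = 3 + 2 i$)
$I{\left(c{\left(-1 - 0,1 \right)} \right)} \left(28 - 138\right) = \left(3 + 2 i\right) \left(28 - 138\right) = \left(3 + 2 i\right) \left(-110\right) = -330 - 220 i$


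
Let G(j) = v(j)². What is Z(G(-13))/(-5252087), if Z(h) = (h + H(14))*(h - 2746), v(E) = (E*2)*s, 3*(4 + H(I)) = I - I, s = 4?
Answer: -87252840/5252087 ≈ -16.613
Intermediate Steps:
H(I) = -4 (H(I) = -4 + (I - I)/3 = -4 + (⅓)*0 = -4 + 0 = -4)
v(E) = 8*E (v(E) = (E*2)*4 = (2*E)*4 = 8*E)
G(j) = 64*j² (G(j) = (8*j)² = 64*j²)
Z(h) = (-2746 + h)*(-4 + h) (Z(h) = (h - 4)*(h - 2746) = (-4 + h)*(-2746 + h) = (-2746 + h)*(-4 + h))
Z(G(-13))/(-5252087) = (10984 + (64*(-13)²)² - 176000*(-13)²)/(-5252087) = (10984 + (64*169)² - 176000*169)*(-1/5252087) = (10984 + 10816² - 2750*10816)*(-1/5252087) = (10984 + 116985856 - 29744000)*(-1/5252087) = 87252840*(-1/5252087) = -87252840/5252087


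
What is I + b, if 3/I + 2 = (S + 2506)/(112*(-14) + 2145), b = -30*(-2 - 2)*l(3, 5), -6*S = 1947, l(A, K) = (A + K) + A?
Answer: 905354/685 ≈ 1321.7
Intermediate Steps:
l(A, K) = K + 2*A
S = -649/2 (S = -⅙*1947 = -649/2 ≈ -324.50)
b = 1320 (b = -30*(-2 - 2)*(5 + 2*3) = -(-120)*(5 + 6) = -(-120)*11 = -30*(-44) = 1320)
I = 1154/685 (I = 3/(-2 + (-649/2 + 2506)/(112*(-14) + 2145)) = 3/(-2 + 4363/(2*(-1568 + 2145))) = 3/(-2 + (4363/2)/577) = 3/(-2 + (4363/2)*(1/577)) = 3/(-2 + 4363/1154) = 3/(2055/1154) = 3*(1154/2055) = 1154/685 ≈ 1.6847)
I + b = 1154/685 + 1320 = 905354/685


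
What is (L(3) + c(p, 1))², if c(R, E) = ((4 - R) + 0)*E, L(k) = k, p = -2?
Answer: 81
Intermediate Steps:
c(R, E) = E*(4 - R) (c(R, E) = (4 - R)*E = E*(4 - R))
(L(3) + c(p, 1))² = (3 + 1*(4 - 1*(-2)))² = (3 + 1*(4 + 2))² = (3 + 1*6)² = (3 + 6)² = 9² = 81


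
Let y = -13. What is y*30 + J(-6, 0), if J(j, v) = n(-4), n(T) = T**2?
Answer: -374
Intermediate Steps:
J(j, v) = 16 (J(j, v) = (-4)**2 = 16)
y*30 + J(-6, 0) = -13*30 + 16 = -390 + 16 = -374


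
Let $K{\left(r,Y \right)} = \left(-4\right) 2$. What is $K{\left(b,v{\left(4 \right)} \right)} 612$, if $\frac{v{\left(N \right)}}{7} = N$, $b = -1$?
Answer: $-4896$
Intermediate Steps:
$v{\left(N \right)} = 7 N$
$K{\left(r,Y \right)} = -8$
$K{\left(b,v{\left(4 \right)} \right)} 612 = \left(-8\right) 612 = -4896$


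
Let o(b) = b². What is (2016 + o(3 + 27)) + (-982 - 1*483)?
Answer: 1451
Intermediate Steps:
(2016 + o(3 + 27)) + (-982 - 1*483) = (2016 + (3 + 27)²) + (-982 - 1*483) = (2016 + 30²) + (-982 - 483) = (2016 + 900) - 1465 = 2916 - 1465 = 1451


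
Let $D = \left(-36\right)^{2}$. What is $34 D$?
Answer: $44064$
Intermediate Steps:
$D = 1296$
$34 D = 34 \cdot 1296 = 44064$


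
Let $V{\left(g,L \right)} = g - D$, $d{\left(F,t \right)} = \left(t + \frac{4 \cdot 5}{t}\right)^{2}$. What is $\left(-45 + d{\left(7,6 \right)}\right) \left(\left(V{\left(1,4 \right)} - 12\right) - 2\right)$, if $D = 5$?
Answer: $-758$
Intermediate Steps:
$d{\left(F,t \right)} = \left(t + \frac{20}{t}\right)^{2}$
$V{\left(g,L \right)} = -5 + g$ ($V{\left(g,L \right)} = g - 5 = -5 + g$)
$\left(-45 + d{\left(7,6 \right)}\right) \left(\left(V{\left(1,4 \right)} - 12\right) - 2\right) = \left(-45 + \frac{\left(20 + 6^{2}\right)^{2}}{36}\right) \left(\left(\left(-5 + 1\right) - 12\right) - 2\right) = \left(-45 + \frac{\left(20 + 36\right)^{2}}{36}\right) \left(\left(-4 - 12\right) - 2\right) = \left(-45 + \frac{56^{2}}{36}\right) \left(-16 - 2\right) = \left(-45 + \frac{1}{36} \cdot 3136\right) \left(-18\right) = \left(-45 + \frac{784}{9}\right) \left(-18\right) = \frac{379}{9} \left(-18\right) = -758$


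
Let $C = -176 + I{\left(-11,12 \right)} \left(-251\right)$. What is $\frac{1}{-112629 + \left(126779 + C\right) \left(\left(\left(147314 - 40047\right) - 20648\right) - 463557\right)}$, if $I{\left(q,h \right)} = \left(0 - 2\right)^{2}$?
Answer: $- \frac{1}{47343148491} \approx -2.1122 \cdot 10^{-11}$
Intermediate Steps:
$I{\left(q,h \right)} = 4$ ($I{\left(q,h \right)} = \left(-2\right)^{2} = 4$)
$C = -1180$ ($C = -176 + 4 \left(-251\right) = -176 - 1004 = -1180$)
$\frac{1}{-112629 + \left(126779 + C\right) \left(\left(\left(147314 - 40047\right) - 20648\right) - 463557\right)} = \frac{1}{-112629 + \left(126779 - 1180\right) \left(\left(\left(147314 - 40047\right) - 20648\right) - 463557\right)} = \frac{1}{-112629 + 125599 \left(\left(107267 - 20648\right) - 463557\right)} = \frac{1}{-112629 + 125599 \left(86619 - 463557\right)} = \frac{1}{-112629 + 125599 \left(-376938\right)} = \frac{1}{-112629 - 47343035862} = \frac{1}{-47343148491} = - \frac{1}{47343148491}$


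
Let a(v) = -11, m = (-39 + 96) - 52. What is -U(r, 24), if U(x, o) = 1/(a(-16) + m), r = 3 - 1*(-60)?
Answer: 1/6 ≈ 0.16667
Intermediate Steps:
m = 5 (m = 57 - 52 = 5)
r = 63 (r = 3 + 60 = 63)
U(x, o) = -1/6 (U(x, o) = 1/(-11 + 5) = 1/(-6) = -1/6)
-U(r, 24) = -1*(-1/6) = 1/6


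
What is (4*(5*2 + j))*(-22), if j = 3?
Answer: -1144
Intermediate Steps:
(4*(5*2 + j))*(-22) = (4*(5*2 + 3))*(-22) = (4*(10 + 3))*(-22) = (4*13)*(-22) = 52*(-22) = -1144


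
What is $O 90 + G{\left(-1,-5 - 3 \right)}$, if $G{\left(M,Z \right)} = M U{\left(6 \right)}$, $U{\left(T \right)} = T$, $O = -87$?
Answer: $-7836$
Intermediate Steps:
$G{\left(M,Z \right)} = 6 M$ ($G{\left(M,Z \right)} = M 6 = 6 M$)
$O 90 + G{\left(-1,-5 - 3 \right)} = \left(-87\right) 90 + 6 \left(-1\right) = -7830 - 6 = -7836$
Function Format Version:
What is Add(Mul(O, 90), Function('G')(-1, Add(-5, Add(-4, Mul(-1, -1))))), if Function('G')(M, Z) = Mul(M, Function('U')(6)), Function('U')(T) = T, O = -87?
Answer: -7836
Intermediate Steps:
Function('G')(M, Z) = Mul(6, M) (Function('G')(M, Z) = Mul(M, 6) = Mul(6, M))
Add(Mul(O, 90), Function('G')(-1, Add(-5, Add(-4, Mul(-1, -1))))) = Add(Mul(-87, 90), Mul(6, -1)) = Add(-7830, -6) = -7836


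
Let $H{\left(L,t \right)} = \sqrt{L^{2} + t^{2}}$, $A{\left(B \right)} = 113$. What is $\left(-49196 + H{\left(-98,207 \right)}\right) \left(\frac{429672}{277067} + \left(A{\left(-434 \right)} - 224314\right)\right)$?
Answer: $\frac{436567193091260}{39581} - \frac{62118268795 \sqrt{52453}}{277067} \approx 1.0978 \cdot 10^{10}$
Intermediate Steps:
$\left(-49196 + H{\left(-98,207 \right)}\right) \left(\frac{429672}{277067} + \left(A{\left(-434 \right)} - 224314\right)\right) = \left(-49196 + \sqrt{\left(-98\right)^{2} + 207^{2}}\right) \left(\frac{429672}{277067} + \left(113 - 224314\right)\right) = \left(-49196 + \sqrt{9604 + 42849}\right) \left(429672 \cdot \frac{1}{277067} + \left(113 - 224314\right)\right) = \left(-49196 + \sqrt{52453}\right) \left(\frac{429672}{277067} - 224201\right) = \left(-49196 + \sqrt{52453}\right) \left(- \frac{62118268795}{277067}\right) = \frac{436567193091260}{39581} - \frac{62118268795 \sqrt{52453}}{277067}$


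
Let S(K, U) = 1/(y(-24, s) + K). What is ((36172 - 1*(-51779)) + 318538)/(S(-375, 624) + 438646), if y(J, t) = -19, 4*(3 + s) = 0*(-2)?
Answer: 160156666/172826523 ≈ 0.92669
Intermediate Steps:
s = -3 (s = -3 + (0*(-2))/4 = -3 + (¼)*0 = -3 + 0 = -3)
S(K, U) = 1/(-19 + K)
((36172 - 1*(-51779)) + 318538)/(S(-375, 624) + 438646) = ((36172 - 1*(-51779)) + 318538)/(1/(-19 - 375) + 438646) = ((36172 + 51779) + 318538)/(1/(-394) + 438646) = (87951 + 318538)/(-1/394 + 438646) = 406489/(172826523/394) = 406489*(394/172826523) = 160156666/172826523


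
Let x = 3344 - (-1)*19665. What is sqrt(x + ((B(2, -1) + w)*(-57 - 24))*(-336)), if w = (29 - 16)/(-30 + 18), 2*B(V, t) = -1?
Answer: I*sqrt(20083) ≈ 141.71*I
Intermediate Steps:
B(V, t) = -1/2 (B(V, t) = (1/2)*(-1) = -1/2)
w = -13/12 (w = 13/(-12) = 13*(-1/12) = -13/12 ≈ -1.0833)
x = 23009 (x = 3344 - 1*(-19665) = 3344 + 19665 = 23009)
sqrt(x + ((B(2, -1) + w)*(-57 - 24))*(-336)) = sqrt(23009 + ((-1/2 - 13/12)*(-57 - 24))*(-336)) = sqrt(23009 - 19/12*(-81)*(-336)) = sqrt(23009 + (513/4)*(-336)) = sqrt(23009 - 43092) = sqrt(-20083) = I*sqrt(20083)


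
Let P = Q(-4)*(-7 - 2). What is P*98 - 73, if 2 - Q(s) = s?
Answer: -5365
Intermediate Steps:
Q(s) = 2 - s
P = -54 (P = (2 - 1*(-4))*(-7 - 2) = (2 + 4)*(-9) = 6*(-9) = -54)
P*98 - 73 = -54*98 - 73 = -5292 - 73 = -5365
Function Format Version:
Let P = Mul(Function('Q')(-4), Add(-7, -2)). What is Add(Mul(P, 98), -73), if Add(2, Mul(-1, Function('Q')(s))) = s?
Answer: -5365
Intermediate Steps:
Function('Q')(s) = Add(2, Mul(-1, s))
P = -54 (P = Mul(Add(2, Mul(-1, -4)), Add(-7, -2)) = Mul(Add(2, 4), -9) = Mul(6, -9) = -54)
Add(Mul(P, 98), -73) = Add(Mul(-54, 98), -73) = Add(-5292, -73) = -5365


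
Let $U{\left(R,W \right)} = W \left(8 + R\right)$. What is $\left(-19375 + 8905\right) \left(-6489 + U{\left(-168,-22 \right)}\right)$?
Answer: $31085430$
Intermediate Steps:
$\left(-19375 + 8905\right) \left(-6489 + U{\left(-168,-22 \right)}\right) = \left(-19375 + 8905\right) \left(-6489 - 22 \left(8 - 168\right)\right) = - 10470 \left(-6489 - -3520\right) = - 10470 \left(-6489 + 3520\right) = \left(-10470\right) \left(-2969\right) = 31085430$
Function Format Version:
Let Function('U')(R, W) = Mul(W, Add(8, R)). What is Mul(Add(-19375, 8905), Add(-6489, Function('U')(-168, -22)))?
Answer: 31085430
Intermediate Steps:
Mul(Add(-19375, 8905), Add(-6489, Function('U')(-168, -22))) = Mul(Add(-19375, 8905), Add(-6489, Mul(-22, Add(8, -168)))) = Mul(-10470, Add(-6489, Mul(-22, -160))) = Mul(-10470, Add(-6489, 3520)) = Mul(-10470, -2969) = 31085430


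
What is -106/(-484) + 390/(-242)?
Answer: -337/242 ≈ -1.3926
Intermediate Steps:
-106/(-484) + 390/(-242) = -106*(-1/484) + 390*(-1/242) = 53/242 - 195/121 = -337/242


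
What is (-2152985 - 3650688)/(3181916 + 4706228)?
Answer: -5803673/7888144 ≈ -0.73575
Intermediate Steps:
(-2152985 - 3650688)/(3181916 + 4706228) = -5803673/7888144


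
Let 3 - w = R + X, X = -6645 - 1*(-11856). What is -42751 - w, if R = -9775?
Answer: -47318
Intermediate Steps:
X = 5211 (X = -6645 + 11856 = 5211)
w = 4567 (w = 3 - (-9775 + 5211) = 3 - 1*(-4564) = 3 + 4564 = 4567)
-42751 - w = -42751 - 1*4567 = -42751 - 4567 = -47318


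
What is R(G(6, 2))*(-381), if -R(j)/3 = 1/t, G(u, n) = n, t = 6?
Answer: 381/2 ≈ 190.50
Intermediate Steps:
R(j) = -½ (R(j) = -3/6 = -3*⅙ = -½)
R(G(6, 2))*(-381) = -½*(-381) = 381/2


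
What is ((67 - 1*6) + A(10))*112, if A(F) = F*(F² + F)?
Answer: 130032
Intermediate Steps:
A(F) = F*(F + F²)
((67 - 1*6) + A(10))*112 = ((67 - 1*6) + 10²*(1 + 10))*112 = ((67 - 6) + 100*11)*112 = (61 + 1100)*112 = 1161*112 = 130032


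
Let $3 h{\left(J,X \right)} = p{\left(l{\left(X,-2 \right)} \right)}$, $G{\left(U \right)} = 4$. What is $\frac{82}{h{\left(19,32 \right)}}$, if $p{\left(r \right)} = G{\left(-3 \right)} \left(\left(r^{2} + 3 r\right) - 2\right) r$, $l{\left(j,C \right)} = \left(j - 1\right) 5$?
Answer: $\frac{123}{7591280} \approx 1.6203 \cdot 10^{-5}$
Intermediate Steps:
$l{\left(j,C \right)} = -5 + 5 j$ ($l{\left(j,C \right)} = \left(-1 + j\right) 5 = -5 + 5 j$)
$p{\left(r \right)} = r \left(-8 + 4 r^{2} + 12 r\right)$ ($p{\left(r \right)} = 4 \left(\left(r^{2} + 3 r\right) - 2\right) r = 4 \left(-2 + r^{2} + 3 r\right) r = \left(-8 + 4 r^{2} + 12 r\right) r = r \left(-8 + 4 r^{2} + 12 r\right)$)
$h{\left(J,X \right)} = \frac{4 \left(-5 + 5 X\right) \left(-17 + \left(-5 + 5 X\right)^{2} + 15 X\right)}{3}$ ($h{\left(J,X \right)} = \frac{4 \left(-5 + 5 X\right) \left(-2 + \left(-5 + 5 X\right)^{2} + 3 \left(-5 + 5 X\right)\right)}{3} = \frac{4 \left(-5 + 5 X\right) \left(-2 + \left(-5 + 5 X\right)^{2} + \left(-15 + 15 X\right)\right)}{3} = \frac{4 \left(-5 + 5 X\right) \left(-17 + \left(-5 + 5 X\right)^{2} + 15 X\right)}{3}$)
$\frac{82}{h{\left(19,32 \right)}} = \frac{82}{- \frac{160}{3} - 400 \cdot 32^{2} + \frac{500 \cdot 32^{3}}{3} + \frac{860}{3} \cdot 32} = \frac{82}{- \frac{160}{3} - 409600 + \frac{500}{3} \cdot 32768 + \frac{27520}{3}} = \frac{82}{- \frac{160}{3} - 409600 + \frac{16384000}{3} + \frac{27520}{3}} = \frac{82}{\frac{15182560}{3}} = 82 \cdot \frac{3}{15182560} = \frac{123}{7591280}$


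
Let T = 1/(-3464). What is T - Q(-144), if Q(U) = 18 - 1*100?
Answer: 284047/3464 ≈ 82.000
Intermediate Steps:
Q(U) = -82 (Q(U) = 18 - 100 = -82)
T = -1/3464 ≈ -0.00028868
T - Q(-144) = -1/3464 - 1*(-82) = -1/3464 + 82 = 284047/3464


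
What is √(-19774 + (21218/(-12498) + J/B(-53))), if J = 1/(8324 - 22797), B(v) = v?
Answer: I*√454382636986677980263746/4793414181 ≈ 140.63*I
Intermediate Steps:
J = -1/14473 (J = 1/(-14473) = -1/14473 ≈ -6.9094e-5)
√(-19774 + (21218/(-12498) + J/B(-53))) = √(-19774 + (21218/(-12498) - 1/14473/(-53))) = √(-19774 + (21218*(-1/12498) - 1/14473*(-1/53))) = √(-19774 + (-10609/6249 + 1/767069)) = √(-19774 - 8137828772/4793414181) = √(-94793109843866/4793414181) = I*√454382636986677980263746/4793414181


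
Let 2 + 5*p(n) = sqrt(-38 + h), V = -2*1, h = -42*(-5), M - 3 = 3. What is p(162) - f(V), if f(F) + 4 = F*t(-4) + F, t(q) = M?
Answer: 88/5 + 2*sqrt(43)/5 ≈ 20.223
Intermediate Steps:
M = 6 (M = 3 + 3 = 6)
t(q) = 6
h = 210
V = -2
f(F) = -4 + 7*F (f(F) = -4 + (F*6 + F) = -4 + (6*F + F) = -4 + 7*F)
p(n) = -2/5 + 2*sqrt(43)/5 (p(n) = -2/5 + sqrt(-38 + 210)/5 = -2/5 + sqrt(172)/5 = -2/5 + (2*sqrt(43))/5 = -2/5 + 2*sqrt(43)/5)
p(162) - f(V) = (-2/5 + 2*sqrt(43)/5) - (-4 + 7*(-2)) = (-2/5 + 2*sqrt(43)/5) - (-4 - 14) = (-2/5 + 2*sqrt(43)/5) - 1*(-18) = (-2/5 + 2*sqrt(43)/5) + 18 = 88/5 + 2*sqrt(43)/5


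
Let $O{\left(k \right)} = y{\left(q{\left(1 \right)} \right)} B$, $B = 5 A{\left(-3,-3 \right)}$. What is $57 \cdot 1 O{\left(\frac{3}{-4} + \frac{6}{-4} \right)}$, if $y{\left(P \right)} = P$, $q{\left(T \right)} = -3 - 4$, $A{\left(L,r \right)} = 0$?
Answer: $0$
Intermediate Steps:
$q{\left(T \right)} = -7$ ($q{\left(T \right)} = -3 - 4 = -7$)
$B = 0$ ($B = 5 \cdot 0 = 0$)
$O{\left(k \right)} = 0$ ($O{\left(k \right)} = \left(-7\right) 0 = 0$)
$57 \cdot 1 O{\left(\frac{3}{-4} + \frac{6}{-4} \right)} = 57 \cdot 1 \cdot 0 = 57 \cdot 0 = 0$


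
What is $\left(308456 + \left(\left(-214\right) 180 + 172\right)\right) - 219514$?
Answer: $50594$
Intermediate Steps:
$\left(308456 + \left(\left(-214\right) 180 + 172\right)\right) - 219514 = \left(308456 + \left(-38520 + 172\right)\right) - 219514 = \left(308456 - 38348\right) - 219514 = 270108 - 219514 = 50594$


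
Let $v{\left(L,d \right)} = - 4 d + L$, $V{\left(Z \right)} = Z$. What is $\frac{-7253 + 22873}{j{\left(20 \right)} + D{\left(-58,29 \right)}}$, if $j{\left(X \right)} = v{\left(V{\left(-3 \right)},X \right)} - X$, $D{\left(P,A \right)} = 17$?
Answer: $- \frac{7810}{43} \approx -181.63$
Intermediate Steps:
$v{\left(L,d \right)} = L - 4 d$
$j{\left(X \right)} = -3 - 5 X$ ($j{\left(X \right)} = \left(-3 - 4 X\right) - X = -3 - 5 X$)
$\frac{-7253 + 22873}{j{\left(20 \right)} + D{\left(-58,29 \right)}} = \frac{-7253 + 22873}{\left(-3 - 100\right) + 17} = \frac{15620}{\left(-3 - 100\right) + 17} = \frac{15620}{-103 + 17} = \frac{15620}{-86} = 15620 \left(- \frac{1}{86}\right) = - \frac{7810}{43}$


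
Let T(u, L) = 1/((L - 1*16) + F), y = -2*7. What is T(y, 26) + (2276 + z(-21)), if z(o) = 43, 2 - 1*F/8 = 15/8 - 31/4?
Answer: 169288/73 ≈ 2319.0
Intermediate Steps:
F = 63 (F = 16 - 8*(15/8 - 31/4) = 16 - 8*(-47/8) = 16 + 47 = 63)
y = -14
T(u, L) = 1/(47 + L) (T(u, L) = 1/((L - 1*16) + 63) = 1/((L - 16) + 63) = 1/((-16 + L) + 63) = 1/(47 + L))
T(y, 26) + (2276 + z(-21)) = 1/(47 + 26) + (2276 + 43) = 1/73 + 2319 = 169288/73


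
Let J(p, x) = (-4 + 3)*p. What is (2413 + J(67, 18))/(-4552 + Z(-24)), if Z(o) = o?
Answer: -1173/2288 ≈ -0.51267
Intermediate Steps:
J(p, x) = -p
(2413 + J(67, 18))/(-4552 + Z(-24)) = (2413 - 1*67)/(-4552 - 24) = (2413 - 67)/(-4576) = 2346*(-1/4576) = -1173/2288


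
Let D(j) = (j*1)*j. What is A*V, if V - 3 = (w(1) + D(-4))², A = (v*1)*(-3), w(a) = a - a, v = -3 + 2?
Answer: 777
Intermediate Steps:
v = -1
D(j) = j² (D(j) = j*j = j²)
w(a) = 0
A = 3 (A = -1*1*(-3) = -1*(-3) = 3)
V = 259 (V = 3 + (0 + (-4)²)² = 3 + (0 + 16)² = 3 + 16² = 3 + 256 = 259)
A*V = 3*259 = 777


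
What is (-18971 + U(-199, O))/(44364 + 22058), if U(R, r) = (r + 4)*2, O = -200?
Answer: -19363/66422 ≈ -0.29151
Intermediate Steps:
U(R, r) = 8 + 2*r (U(R, r) = (4 + r)*2 = 8 + 2*r)
(-18971 + U(-199, O))/(44364 + 22058) = (-18971 + (8 + 2*(-200)))/(44364 + 22058) = (-18971 + (8 - 400))/66422 = (-18971 - 392)*(1/66422) = -19363*1/66422 = -19363/66422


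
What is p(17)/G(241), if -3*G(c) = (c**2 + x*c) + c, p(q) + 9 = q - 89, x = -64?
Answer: 243/42898 ≈ 0.0056646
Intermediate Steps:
p(q) = -98 + q (p(q) = -9 + (q - 89) = -9 + (-89 + q) = -98 + q)
G(c) = 21*c - c**2/3 (G(c) = -((c**2 - 64*c) + c)/3 = -(c**2 - 63*c)/3 = 21*c - c**2/3)
p(17)/G(241) = (-98 + 17)/(((1/3)*241*(63 - 1*241))) = -81*3/(241*(63 - 241)) = -81/((1/3)*241*(-178)) = -81/(-42898/3) = -81*(-3/42898) = 243/42898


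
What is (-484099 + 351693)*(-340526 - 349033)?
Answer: 91301748954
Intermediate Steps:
(-484099 + 351693)*(-340526 - 349033) = -132406*(-689559) = 91301748954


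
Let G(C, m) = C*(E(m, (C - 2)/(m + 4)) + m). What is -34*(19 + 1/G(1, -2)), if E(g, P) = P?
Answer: -3162/5 ≈ -632.40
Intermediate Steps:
G(C, m) = C*(m + (-2 + C)/(4 + m)) (G(C, m) = C*((C - 2)/(m + 4) + m) = C*((-2 + C)/(4 + m) + m) = C*(m + (-2 + C)/(4 + m)))
-34*(19 + 1/G(1, -2)) = -34*(19 + 1/(1*(-2 + 1 - 2*(4 - 2))/(4 - 2))) = -34*(19 + 1/(1*(-2 + 1 - 2*2)/2)) = -34*(19 + 1/(1*(1/2)*(-2 + 1 - 4))) = -34*(19 + 1/(1*(1/2)*(-5))) = -34*(19 + 1/(-5/2)) = -34*(19 - 2/5) = -34*93/5 = -3162/5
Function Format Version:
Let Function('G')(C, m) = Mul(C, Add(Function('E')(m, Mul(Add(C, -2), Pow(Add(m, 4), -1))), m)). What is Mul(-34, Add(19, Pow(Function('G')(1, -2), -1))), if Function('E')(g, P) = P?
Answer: Rational(-3162, 5) ≈ -632.40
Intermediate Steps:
Function('G')(C, m) = Mul(C, Add(m, Mul(Pow(Add(4, m), -1), Add(-2, C)))) (Function('G')(C, m) = Mul(C, Add(Mul(Add(C, -2), Pow(Add(m, 4), -1)), m)) = Mul(C, Add(Mul(Add(-2, C), Pow(Add(4, m), -1)), m)) = Mul(C, Add(Mul(Pow(Add(4, m), -1), Add(-2, C)), m)) = Mul(C, Add(m, Mul(Pow(Add(4, m), -1), Add(-2, C)))))
Mul(-34, Add(19, Pow(Function('G')(1, -2), -1))) = Mul(-34, Add(19, Pow(Mul(1, Pow(Add(4, -2), -1), Add(-2, 1, Mul(-2, Add(4, -2)))), -1))) = Mul(-34, Add(19, Pow(Mul(1, Pow(2, -1), Add(-2, 1, Mul(-2, 2))), -1))) = Mul(-34, Add(19, Pow(Mul(1, Rational(1, 2), Add(-2, 1, -4)), -1))) = Mul(-34, Add(19, Pow(Mul(1, Rational(1, 2), -5), -1))) = Mul(-34, Add(19, Pow(Rational(-5, 2), -1))) = Mul(-34, Add(19, Rational(-2, 5))) = Mul(-34, Rational(93, 5)) = Rational(-3162, 5)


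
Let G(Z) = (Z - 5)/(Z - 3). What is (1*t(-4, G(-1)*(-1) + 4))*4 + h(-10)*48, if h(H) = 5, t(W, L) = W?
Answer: 224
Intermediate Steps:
G(Z) = (-5 + Z)/(-3 + Z)
(1*t(-4, G(-1)*(-1) + 4))*4 + h(-10)*48 = (1*(-4))*4 + 5*48 = -4*4 + 240 = -16 + 240 = 224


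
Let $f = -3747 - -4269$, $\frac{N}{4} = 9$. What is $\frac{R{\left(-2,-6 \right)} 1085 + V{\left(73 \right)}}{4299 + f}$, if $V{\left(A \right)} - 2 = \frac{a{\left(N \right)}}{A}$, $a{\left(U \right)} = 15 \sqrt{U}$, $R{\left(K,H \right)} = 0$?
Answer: $\frac{236}{351933} \approx 0.00067058$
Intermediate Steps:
$N = 36$ ($N = 4 \cdot 9 = 36$)
$f = 522$ ($f = -3747 + 4269 = 522$)
$V{\left(A \right)} = 2 + \frac{90}{A}$ ($V{\left(A \right)} = 2 + \frac{15 \sqrt{36}}{A} = 2 + \frac{15 \cdot 6}{A} = 2 + \frac{90}{A}$)
$\frac{R{\left(-2,-6 \right)} 1085 + V{\left(73 \right)}}{4299 + f} = \frac{0 \cdot 1085 + \left(2 + \frac{90}{73}\right)}{4299 + 522} = \frac{0 + \left(2 + 90 \cdot \frac{1}{73}\right)}{4821} = \left(0 + \left(2 + \frac{90}{73}\right)\right) \frac{1}{4821} = \left(0 + \frac{236}{73}\right) \frac{1}{4821} = \frac{236}{73} \cdot \frac{1}{4821} = \frac{236}{351933}$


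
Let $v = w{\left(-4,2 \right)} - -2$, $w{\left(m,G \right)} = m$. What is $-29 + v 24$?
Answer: $-77$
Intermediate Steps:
$v = -2$ ($v = -4 - -2 = -4 + 2 = -2$)
$-29 + v 24 = -29 - 48 = -77$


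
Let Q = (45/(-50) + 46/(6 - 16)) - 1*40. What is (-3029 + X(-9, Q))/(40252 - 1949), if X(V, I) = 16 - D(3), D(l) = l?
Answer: -3016/38303 ≈ -0.078741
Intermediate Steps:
Q = -91/2 (Q = (45*(-1/50) + 46/(-10)) - 40 = (-9/10 + 46*(-1/10)) - 40 = (-9/10 - 23/5) - 40 = -11/2 - 40 = -91/2 ≈ -45.500)
X(V, I) = 13 (X(V, I) = 16 - 1*3 = 16 - 3 = 13)
(-3029 + X(-9, Q))/(40252 - 1949) = (-3029 + 13)/(40252 - 1949) = -3016/38303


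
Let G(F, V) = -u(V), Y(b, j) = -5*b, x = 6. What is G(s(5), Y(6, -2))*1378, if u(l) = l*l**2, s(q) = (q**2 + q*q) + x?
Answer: 37206000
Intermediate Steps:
s(q) = 6 + 2*q**2 (s(q) = (q**2 + q*q) + 6 = (q**2 + q**2) + 6 = 2*q**2 + 6 = 6 + 2*q**2)
u(l) = l**3
G(F, V) = -V**3
G(s(5), Y(6, -2))*1378 = -(-5*6)**3*1378 = -1*(-30)**3*1378 = -1*(-27000)*1378 = 27000*1378 = 37206000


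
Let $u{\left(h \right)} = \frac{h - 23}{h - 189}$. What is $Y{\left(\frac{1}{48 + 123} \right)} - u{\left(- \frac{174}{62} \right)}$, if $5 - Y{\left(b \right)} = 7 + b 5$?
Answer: $- \frac{366677}{169461} \approx -2.1638$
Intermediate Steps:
$u{\left(h \right)} = \frac{-23 + h}{-189 + h}$
$Y{\left(b \right)} = -2 - 5 b$ ($Y{\left(b \right)} = 5 - \left(7 + b 5\right) = 5 - \left(7 + 5 b\right) = -2 - 5 b$)
$Y{\left(\frac{1}{48 + 123} \right)} - u{\left(- \frac{174}{62} \right)} = \left(-2 - \frac{5}{48 + 123}\right) - \frac{-23 - \frac{174}{62}}{-189 - \frac{174}{62}} = \left(-2 - \frac{5}{171}\right) - \frac{-23 - \frac{87}{31}}{-189 - \frac{87}{31}} = \left(-2 - \frac{5}{171}\right) - \frac{1}{- \frac{5946}{31}} \left(- \frac{800}{31}\right) = - \frac{347}{171} - \left(- \frac{31}{5946}\right) \left(- \frac{800}{31}\right) = - \frac{347}{171} - \frac{400}{2973} = - \frac{366677}{169461}$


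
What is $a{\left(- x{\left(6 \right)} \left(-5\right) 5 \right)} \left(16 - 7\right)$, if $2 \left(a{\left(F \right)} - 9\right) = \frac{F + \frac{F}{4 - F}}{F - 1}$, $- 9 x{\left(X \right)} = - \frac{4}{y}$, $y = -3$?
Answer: $\frac{1122723}{13208} \approx 85.003$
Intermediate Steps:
$x{\left(X \right)} = - \frac{4}{27}$ ($x{\left(X \right)} = - \frac{\left(-4\right) \frac{1}{-3}}{9} = - \frac{\left(-4\right) \left(- \frac{1}{3}\right)}{9} = \left(- \frac{1}{9}\right) \frac{4}{3} = - \frac{4}{27}$)
$a{\left(F \right)} = 9 + \frac{F + \frac{F}{4 - F}}{2 \left(-1 + F\right)}$ ($a{\left(F \right)} = 9 + \frac{\left(F + \frac{F}{4 - F}\right) \frac{1}{F - 1}}{2} = 9 + \frac{\left(F + \frac{F}{4 - F}\right) \frac{1}{-1 + F}}{2} = 9 + \frac{\frac{1}{-1 + F} \left(F + \frac{F}{4 - F}\right)}{2} = 9 + \frac{F + \frac{F}{4 - F}}{2 \left(-1 + F\right)}$)
$a{\left(- x{\left(6 \right)} \left(-5\right) 5 \right)} \left(16 - 7\right) = \frac{72 - 95 \left(-1\right) \left(- \frac{4}{27}\right) \left(-5\right) 5 + 19 \left(\left(-1\right) \left(- \frac{4}{27}\right) \left(-5\right) 5\right)^{2}}{2 \left(4 + \left(\left(-1\right) \left(- \frac{4}{27}\right) \left(-5\right) 5\right)^{2} - 5 \left(-1\right) \left(- \frac{4}{27}\right) \left(-5\right) 5\right)} \left(16 - 7\right) = \frac{72 - 95 \cdot \frac{4}{27} \left(-5\right) 5 + 19 \left(\frac{4}{27} \left(-5\right) 5\right)^{2}}{2 \left(4 + \left(\frac{4}{27} \left(-5\right) 5\right)^{2} - 5 \cdot \frac{4}{27} \left(-5\right) 5\right)} 9 = \frac{72 - 95 \left(\left(- \frac{20}{27}\right) 5\right) + 19 \left(\left(- \frac{20}{27}\right) 5\right)^{2}}{2 \left(4 + \left(\left(- \frac{20}{27}\right) 5\right)^{2} - 5 \left(\left(- \frac{20}{27}\right) 5\right)\right)} 9 = \frac{72 - - \frac{9500}{27} + 19 \left(- \frac{100}{27}\right)^{2}}{2 \left(4 + \left(- \frac{100}{27}\right)^{2} - - \frac{500}{27}\right)} 9 = \frac{72 + \frac{9500}{27} + 19 \cdot \frac{10000}{729}}{2 \left(4 + \frac{10000}{729} + \frac{500}{27}\right)} 9 = \frac{72 + \frac{9500}{27} + \frac{190000}{729}}{2 \cdot \frac{26416}{729}} \cdot 9 = \frac{1}{2} \cdot \frac{729}{26416} \cdot \frac{498988}{729} \cdot 9 = \frac{124747}{13208} \cdot 9 = \frac{1122723}{13208}$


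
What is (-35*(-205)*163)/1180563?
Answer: 1169525/1180563 ≈ 0.99065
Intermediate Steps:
(-35*(-205)*163)/1180563 = (7175*163)*(1/1180563) = 1169525*(1/1180563) = 1169525/1180563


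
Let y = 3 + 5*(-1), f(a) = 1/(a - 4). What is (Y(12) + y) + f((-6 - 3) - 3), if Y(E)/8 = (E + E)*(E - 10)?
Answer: 6111/16 ≈ 381.94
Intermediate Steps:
Y(E) = 16*E*(-10 + E) (Y(E) = 8*((E + E)*(E - 10)) = 8*((2*E)*(-10 + E)) = 8*(2*E*(-10 + E)) = 16*E*(-10 + E))
f(a) = 1/(-4 + a)
y = -2 (y = 3 - 5 = -2)
(Y(12) + y) + f((-6 - 3) - 3) = (16*12*(-10 + 12) - 2) + 1/(-4 + ((-6 - 3) - 3)) = (16*12*2 - 2) + 1/(-4 + (-9 - 3)) = (384 - 2) + 1/(-4 - 12) = 382 + 1/(-16) = 382 - 1/16 = 6111/16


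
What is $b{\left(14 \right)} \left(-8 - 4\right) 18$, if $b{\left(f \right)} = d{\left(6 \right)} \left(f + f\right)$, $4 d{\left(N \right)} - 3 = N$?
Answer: $-13608$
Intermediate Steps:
$d{\left(N \right)} = \frac{3}{4} + \frac{N}{4}$
$b{\left(f \right)} = \frac{9 f}{2}$ ($b{\left(f \right)} = \left(\frac{3}{4} + \frac{1}{4} \cdot 6\right) \left(f + f\right) = \left(\frac{3}{4} + \frac{3}{2}\right) 2 f = \frac{9 \cdot 2 f}{4} = \frac{9 f}{2}$)
$b{\left(14 \right)} \left(-8 - 4\right) 18 = \frac{9}{2} \cdot 14 \left(-8 - 4\right) 18 = 63 \left(-8 - 4\right) 18 = 63 \left(\left(-12\right) 18\right) = 63 \left(-216\right) = -13608$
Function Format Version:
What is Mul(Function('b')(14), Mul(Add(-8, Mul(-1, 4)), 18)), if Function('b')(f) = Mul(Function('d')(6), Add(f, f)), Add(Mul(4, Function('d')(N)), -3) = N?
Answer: -13608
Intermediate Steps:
Function('d')(N) = Add(Rational(3, 4), Mul(Rational(1, 4), N))
Function('b')(f) = Mul(Rational(9, 2), f) (Function('b')(f) = Mul(Add(Rational(3, 4), Mul(Rational(1, 4), 6)), Add(f, f)) = Mul(Add(Rational(3, 4), Rational(3, 2)), Mul(2, f)) = Mul(Rational(9, 4), Mul(2, f)) = Mul(Rational(9, 2), f))
Mul(Function('b')(14), Mul(Add(-8, Mul(-1, 4)), 18)) = Mul(Mul(Rational(9, 2), 14), Mul(Add(-8, Mul(-1, 4)), 18)) = Mul(63, Mul(Add(-8, -4), 18)) = Mul(63, Mul(-12, 18)) = Mul(63, -216) = -13608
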